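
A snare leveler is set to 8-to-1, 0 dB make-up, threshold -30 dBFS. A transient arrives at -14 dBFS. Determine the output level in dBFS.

The input is 16 dB above the -30 dBFS threshold.
8:1 compression reduces that to 16/8 = 2 dB over.
So the level is -30 + 2 = -28 dBFS.

-28 dBFS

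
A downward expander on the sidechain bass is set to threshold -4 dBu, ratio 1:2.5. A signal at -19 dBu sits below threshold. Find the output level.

Below threshold, a 1:2.5 expander applies gain = (2.5−1)×(T − x) of attenuation.
(2.5−1) × 15 = 22.5 dB, so output = -19 − 22.5 = -41.5 dBu.

-41.5 dBu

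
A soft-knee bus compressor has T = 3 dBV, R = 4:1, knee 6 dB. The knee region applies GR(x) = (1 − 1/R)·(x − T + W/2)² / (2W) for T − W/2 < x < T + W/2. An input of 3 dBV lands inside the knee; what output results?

x − T + W/2 = 3 − 3 + 3 = 3.
GR = (1 − 1/4) × 3² / 12 = 0.75 × 9 / 12 = 0.5625 dB.
Output = 3 − 0.5625 = 2.4375 dBV.

2.4375 dBV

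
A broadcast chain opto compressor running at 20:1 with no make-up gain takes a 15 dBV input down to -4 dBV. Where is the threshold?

-5 dBV

Gain reduction = 15 − (-4) = 19 dB; output overshoot = GR / (R − 1) = 19 / 19 = 1 dB.
Threshold = output − output overshoot = -4 − 1 = -5 dBV.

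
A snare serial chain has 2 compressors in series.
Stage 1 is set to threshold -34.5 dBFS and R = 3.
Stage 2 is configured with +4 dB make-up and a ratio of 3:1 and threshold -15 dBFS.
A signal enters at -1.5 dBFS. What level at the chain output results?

Stage 1: -1.5 dBFS is 33 dB over -34.5 dBFS; at 3:1 that becomes 11 dB over, giving -23.5 dBFS.
Stage 2: -23.5 dBFS ≤ -15 dBFS, so stage 2 doesn't engage; make-up brings it to -19.5 dBFS.

-19.5 dBFS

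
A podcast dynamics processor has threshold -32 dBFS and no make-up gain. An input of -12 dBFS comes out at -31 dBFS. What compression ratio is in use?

Input overshoot = -12 − (-32) = 20 dB; output overshoot = -31 − (-32) = 1 dB.
Ratio = 20 / 1 = 20.

20:1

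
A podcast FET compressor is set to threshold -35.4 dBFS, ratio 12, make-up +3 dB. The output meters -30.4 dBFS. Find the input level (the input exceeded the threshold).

Stripping the +3 dB make-up gives -33.4 dBFS at the gain stage.
Post-compression overshoot = -33.4 − (-35.4) = 2 dB.
Before 12:1 compression the overshoot was 2 × 12 = 24 dB, so input = -35.4 + 24 = -11.4 dBFS.

-11.4 dBFS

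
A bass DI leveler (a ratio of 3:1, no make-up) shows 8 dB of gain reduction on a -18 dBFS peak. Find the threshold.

-30 dBFS

Gain reduction = -18 − (-26) = 8 dB; output overshoot = GR / (R − 1) = 8 / 2 = 4 dB.
Threshold = output − output overshoot = -26 − 4 = -30 dBFS.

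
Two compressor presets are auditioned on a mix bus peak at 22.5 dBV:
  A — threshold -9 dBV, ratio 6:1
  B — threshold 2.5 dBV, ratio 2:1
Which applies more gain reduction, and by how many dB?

A: 31.5 dB over, compressed to 5.25 dB over, so 26.25 dB of GR.
B: 20 dB over, compressed to 10 dB over, so 10 dB of GR.
Difference: 16.25 dB in favour of A.

A, by 16.25 dB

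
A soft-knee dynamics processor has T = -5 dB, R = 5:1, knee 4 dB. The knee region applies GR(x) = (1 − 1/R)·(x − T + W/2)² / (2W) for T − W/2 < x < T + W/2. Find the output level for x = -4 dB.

x − T + W/2 = -4 − (-5) + 2 = 3.
GR = (1 − 1/5) × 3² / 8 = 0.8 × 9 / 8 = 0.9 dB.
Output = -4 − 0.9 = -4.9 dB.

-4.9 dB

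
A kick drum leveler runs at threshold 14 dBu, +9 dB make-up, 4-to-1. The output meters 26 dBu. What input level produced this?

26 dBu

Remove make-up: 26 − 9 = 17 dBu.
The compressed level sits 17 − 14 = 3 dB over threshold.
Undo the ratio: input overshoot = 3 × 4 = 12 dB, giving input = 26 dBu.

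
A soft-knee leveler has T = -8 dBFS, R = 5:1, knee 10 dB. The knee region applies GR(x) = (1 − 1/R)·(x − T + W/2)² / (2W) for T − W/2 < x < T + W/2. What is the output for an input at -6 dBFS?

x − T + W/2 = -6 − (-8) + 5 = 7.
GR = (1 − 1/5) × 7² / 20 = 0.8 × 49 / 20 = 1.96 dB.
Output = -6 − 1.96 = -7.96 dBFS.

-7.96 dBFS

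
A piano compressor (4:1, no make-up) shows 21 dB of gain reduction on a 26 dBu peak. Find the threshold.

Let T be the threshold. Output overshoot = (input overshoot)/R, so 5 − T = (26 − T)/4.
4·(5 − T) = 26 − T → 3·T = 20 − 26 = -6.
T = -6/3 = -2 dBu.

-2 dBu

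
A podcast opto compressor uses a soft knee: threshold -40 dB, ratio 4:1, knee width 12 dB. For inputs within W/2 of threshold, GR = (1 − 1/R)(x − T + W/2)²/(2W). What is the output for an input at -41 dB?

x − T + W/2 = -41 − (-40) + 6 = 5.
GR = (1 − 1/4) × 5² / 24 = 0.75 × 25 / 24 = 0.78125 dB.
Output = -41 − 0.78125 = -41.78125 dB.

-41.78125 dB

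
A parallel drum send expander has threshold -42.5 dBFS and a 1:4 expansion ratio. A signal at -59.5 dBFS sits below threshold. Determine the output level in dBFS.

The input is 17 dB below the -42.5 dBFS threshold.
A 1:4 expander multiplies undershoot by 4: 17 × 4 = 68 dB below threshold.
Output = -42.5 − 68 = -110.5 dBFS.

-110.5 dBFS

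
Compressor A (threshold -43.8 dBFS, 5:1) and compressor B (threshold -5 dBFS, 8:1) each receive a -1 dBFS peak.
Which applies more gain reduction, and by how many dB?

A, by 30.74 dB

A: overshoot 42.8 dB → output overshoot 8.56 dB → GR 34.24 dB.
B: overshoot 4 dB → output overshoot 0.5 dB → GR 3.5 dB.
A applies 30.74 dB more gain reduction.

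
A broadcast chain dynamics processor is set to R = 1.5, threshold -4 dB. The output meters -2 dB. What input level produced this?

Post-compression overshoot = -2 − (-4) = 2 dB.
Before 1.5:1 compression the overshoot was 2 × 1.5 = 3 dB, so input = -4 + 3 = -1 dB.

-1 dB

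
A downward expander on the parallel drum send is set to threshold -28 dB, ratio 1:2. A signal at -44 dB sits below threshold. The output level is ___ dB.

-60 dB

Below threshold, a 1:2 expander applies gain = (2−1)×(T − x) of attenuation.
(2−1) × 16 = 16 dB, so output = -44 − 16 = -60 dB.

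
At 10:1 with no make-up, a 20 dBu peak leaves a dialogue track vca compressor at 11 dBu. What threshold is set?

10 dBu

Let T be the threshold. Output overshoot = (input overshoot)/R, so 11 − T = (20 − T)/10.
10·(11 − T) = 20 − T → 9·T = 110 − 20 = 90.
T = 90/9 = 10 dBu.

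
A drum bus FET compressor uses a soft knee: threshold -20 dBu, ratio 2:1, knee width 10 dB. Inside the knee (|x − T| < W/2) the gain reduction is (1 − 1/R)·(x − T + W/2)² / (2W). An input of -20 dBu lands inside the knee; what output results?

x − T + W/2 = -20 − (-20) + 5 = 5.
GR = (1 − 1/2) × 5² / 20 = 0.5 × 25 / 20 = 0.625 dB.
Output = -20 − 0.625 = -20.625 dBu.

-20.625 dBu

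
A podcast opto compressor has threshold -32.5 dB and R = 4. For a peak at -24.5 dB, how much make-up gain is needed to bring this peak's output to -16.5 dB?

Overshoot 8 dB → 8/4 = 2 dB after compression, so the compressed level is -32.5 + 2 = -30.5 dB.
Make-up = target − compressed = -16.5 − (-30.5) = 14 dB.

14 dB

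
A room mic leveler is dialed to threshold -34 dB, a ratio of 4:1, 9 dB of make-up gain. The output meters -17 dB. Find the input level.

Stripping the +9 dB make-up gives -26 dB at the gain stage.
That's 8 dB above the -34 dB threshold.
Before 4:1 compression the overshoot was 8 × 4 = 32 dB, so input = -34 + 32 = -2 dB.

-2 dB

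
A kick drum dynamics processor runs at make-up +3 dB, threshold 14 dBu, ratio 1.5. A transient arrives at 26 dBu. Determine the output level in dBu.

26 dBu sits 12 dB over threshold.
At 1.5:1 the overshoot is divided by 1.5, leaving 8 dB above threshold.
That puts the output at 22 dBu; make-up adds 3 dB, giving 25 dBu.

25 dBu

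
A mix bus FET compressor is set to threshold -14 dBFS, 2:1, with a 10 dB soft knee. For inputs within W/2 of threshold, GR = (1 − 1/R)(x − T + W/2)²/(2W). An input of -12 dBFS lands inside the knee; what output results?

x − T + W/2 = -12 − (-14) + 5 = 7.
GR = (1 − 1/2) × 7² / 20 = 0.5 × 49 / 20 = 1.225 dB.
Output = -12 − 1.225 = -13.225 dBFS.

-13.225 dBFS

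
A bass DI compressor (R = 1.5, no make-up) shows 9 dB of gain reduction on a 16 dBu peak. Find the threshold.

Input is 27 dB above T (since output overshoot × R = input overshoot: (7 − T)·1.5 = 16 − T gives T = -11 dBu).
Check: -11 + (16 − (-11))/1.5 = -11 + 18 = 7 dBu. ✓

-11 dBu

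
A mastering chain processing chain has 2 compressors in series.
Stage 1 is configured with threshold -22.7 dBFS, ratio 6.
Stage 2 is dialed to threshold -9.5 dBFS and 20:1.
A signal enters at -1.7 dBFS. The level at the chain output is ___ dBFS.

Stage 1: 21 dB above -22.7 dBFS, reduced 6:1 to 3.5 dB above → -19.2 dBFS.
Stage 2: -19.2 dBFS is at or below the -9.5 dBFS threshold — no compression; output -19.2 dBFS.

-19.2 dBFS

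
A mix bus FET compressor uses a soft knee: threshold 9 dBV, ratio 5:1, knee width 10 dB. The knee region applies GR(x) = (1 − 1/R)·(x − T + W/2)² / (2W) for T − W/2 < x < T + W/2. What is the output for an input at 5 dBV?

4.96 dBV

x − T + W/2 = 5 − 9 + 5 = 1.
GR = (1 − 1/5) × 1² / 20 = 0.8 × 1 / 20 = 0.04 dB.
Output = 5 − 0.04 = 4.96 dBV.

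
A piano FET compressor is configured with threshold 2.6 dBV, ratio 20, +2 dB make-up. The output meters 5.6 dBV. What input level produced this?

Stripping the +2 dB make-up gives 3.6 dBV at the gain stage.
The compressed level sits 3.6 − 2.6 = 1 dB over threshold.
Undo the ratio: input overshoot = 1 × 20 = 20 dB, giving input = 22.6 dBV.

22.6 dBV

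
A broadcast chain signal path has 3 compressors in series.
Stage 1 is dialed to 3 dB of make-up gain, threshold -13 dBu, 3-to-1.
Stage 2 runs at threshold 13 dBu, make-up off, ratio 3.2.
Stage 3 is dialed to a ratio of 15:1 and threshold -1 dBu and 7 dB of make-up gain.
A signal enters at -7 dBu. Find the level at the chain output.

-1 dBu

Stage 1: 6 dB above -13 dBu, reduced 3:1 to 2 dB above → -11 dBu; +3 dB make-up → -8 dBu.
Stage 2: -8 dBu is at or below the 13 dBu threshold — no compression; output -8 dBu.
Stage 3: -8 dBu is at or below the -1 dBu threshold — no compression; make-up brings it to -1 dBu.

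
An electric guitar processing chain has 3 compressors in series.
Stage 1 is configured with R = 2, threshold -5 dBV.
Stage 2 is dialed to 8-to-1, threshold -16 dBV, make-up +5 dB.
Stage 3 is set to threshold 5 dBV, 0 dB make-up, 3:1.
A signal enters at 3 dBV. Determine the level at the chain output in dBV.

-9.125 dBV

Stage 1: 3 dBV is 8 dB over -5 dBV; at 2:1 that becomes 4 dB over, giving -1 dBV.
Stage 2: overshoot 15 dB → 15/8 = 1.875 dB → -14.125 dBV; +5 dB make-up → -9.125 dBV.
Stage 3: -9.125 dBV is at or below the 5 dBV threshold — no compression; output -9.125 dBV.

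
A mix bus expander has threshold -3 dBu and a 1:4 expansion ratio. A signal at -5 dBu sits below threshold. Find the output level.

Undershoot = (-3) − (-5) = 2 dB.
At 1:4, that expands to 8 dB under threshold.
Output = -3 − 8 = -11 dBu.

-11 dBu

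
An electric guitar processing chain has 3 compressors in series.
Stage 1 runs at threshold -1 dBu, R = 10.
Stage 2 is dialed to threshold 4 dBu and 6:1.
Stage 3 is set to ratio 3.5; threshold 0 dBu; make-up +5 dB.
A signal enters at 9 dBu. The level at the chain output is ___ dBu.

Stage 1: overshoot 10 dB → 10/10 = 1 dB → 0 dBu.
Stage 2: 0 dBu ≤ 4 dBu, so stage 2 doesn't engage; output 0 dBu.
Stage 3: 0 dBu is at or below the 0 dBu threshold — no compression; make-up brings it to 5 dBu.

5 dBu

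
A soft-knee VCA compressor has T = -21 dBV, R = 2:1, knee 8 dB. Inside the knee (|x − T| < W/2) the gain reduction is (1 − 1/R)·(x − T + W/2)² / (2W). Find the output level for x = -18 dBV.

x − T + W/2 = -18 − (-21) + 4 = 7.
GR = (1 − 1/2) × 7² / 16 = 0.5 × 49 / 16 = 1.53125 dB.
Output = -18 − 1.53125 = -19.53125 dBV.

-19.53125 dBV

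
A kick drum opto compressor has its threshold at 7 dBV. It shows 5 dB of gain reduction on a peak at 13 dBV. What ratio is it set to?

6:1

Input overshoot = 13 − 7 = 6 dB.
Output overshoot = 6 − 5 = 1 dB.
Ratio = input overshoot / output overshoot = 6 / 1 = 6.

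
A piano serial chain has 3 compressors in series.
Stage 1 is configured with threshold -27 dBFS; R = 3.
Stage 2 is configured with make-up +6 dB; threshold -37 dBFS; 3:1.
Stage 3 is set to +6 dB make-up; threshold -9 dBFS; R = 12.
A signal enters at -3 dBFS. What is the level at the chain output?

-19 dBFS

Stage 1: 24 dB above -27 dBFS, reduced 3:1 to 8 dB above → -19 dBFS.
Stage 2: 18 dB above -37 dBFS, reduced 3:1 to 6 dB above → -31 dBFS; +6 dB make-up → -25 dBFS.
Stage 3: -25 dBFS ≤ -9 dBFS, so stage 3 doesn't engage; make-up brings it to -19 dBFS.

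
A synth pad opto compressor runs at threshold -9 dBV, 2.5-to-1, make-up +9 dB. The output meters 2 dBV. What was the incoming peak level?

-4 dBV

Before make-up, the level was 2 − 9 = -7 dBV.
The compressed level sits -7 − (-9) = 2 dB over threshold.
Undo the ratio: input overshoot = 2 × 2.5 = 5 dB, giving input = -4 dBV.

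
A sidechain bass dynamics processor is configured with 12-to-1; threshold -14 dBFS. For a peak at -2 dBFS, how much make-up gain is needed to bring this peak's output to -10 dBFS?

Without make-up, output = threshold + overshoot/12 = -14 + 1 = -13 dBFS.
Gap to target: 3 dB.

3 dB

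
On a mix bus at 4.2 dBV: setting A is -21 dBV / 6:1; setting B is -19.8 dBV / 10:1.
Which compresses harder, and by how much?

B, by 0.6 dB

A: overshoot 25.2 dB → output overshoot 4.2 dB → GR 21 dB.
B: overshoot 24 dB → output overshoot 2.4 dB → GR 21.6 dB.
Difference: 0.6 dB in favour of B.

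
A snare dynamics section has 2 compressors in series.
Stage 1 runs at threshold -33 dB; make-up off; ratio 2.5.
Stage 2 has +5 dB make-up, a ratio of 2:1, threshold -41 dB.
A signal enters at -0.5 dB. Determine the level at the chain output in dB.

Stage 1: overshoot 32.5 dB → 32.5/2.5 = 13 dB → -20 dB.
Stage 2: 21 dB above -41 dB, reduced 2:1 to 10.5 dB above → -30.5 dB; +5 dB make-up → -25.5 dB.

-25.5 dB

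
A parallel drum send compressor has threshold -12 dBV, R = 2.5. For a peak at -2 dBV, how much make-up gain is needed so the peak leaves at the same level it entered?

The peak compresses to -12 + 10/2.5 = -8 dBV.
To reach -2 dBV requires -2 − (-8) = 6 dB of make-up.

6 dB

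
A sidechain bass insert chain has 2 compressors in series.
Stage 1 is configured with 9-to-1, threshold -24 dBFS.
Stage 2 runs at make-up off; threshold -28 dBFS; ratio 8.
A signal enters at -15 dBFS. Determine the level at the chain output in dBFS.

-27.375 dBFS

Stage 1: -15 dBFS is 9 dB over -24 dBFS; at 9:1 that becomes 1 dB over, giving -23 dBFS.
Stage 2: 5 dB above -28 dBFS, reduced 8:1 to 0.625 dB above → -27.375 dBFS.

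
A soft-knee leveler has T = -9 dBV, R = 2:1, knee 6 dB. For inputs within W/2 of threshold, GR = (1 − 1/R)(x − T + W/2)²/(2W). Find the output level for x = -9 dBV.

-9.375 dBV

x − T + W/2 = -9 − (-9) + 3 = 3.
GR = (1 − 1/2) × 3² / 12 = 0.5 × 9 / 12 = 0.375 dB.
Output = -9 − 0.375 = -9.375 dBV.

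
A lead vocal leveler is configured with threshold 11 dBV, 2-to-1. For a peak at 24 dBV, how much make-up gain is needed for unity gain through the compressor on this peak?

6.5 dB

Overshoot 13 dB → 13/2 = 6.5 dB after compression, so the compressed level is 11 + 6.5 = 17.5 dBV.
Make-up = target − compressed = 24 − 17.5 = 6.5 dB.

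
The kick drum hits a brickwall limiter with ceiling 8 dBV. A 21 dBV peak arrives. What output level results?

The limiter clamps the peak to its 8 dBV ceiling.

8 dBV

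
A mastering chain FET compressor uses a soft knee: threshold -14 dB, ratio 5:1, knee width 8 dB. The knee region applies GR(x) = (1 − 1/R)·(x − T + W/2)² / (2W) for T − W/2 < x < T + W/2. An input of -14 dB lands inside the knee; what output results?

-14.8 dB

x − T + W/2 = -14 − (-14) + 4 = 4.
GR = (1 − 1/5) × 4² / 16 = 0.8 × 16 / 16 = 0.8 dB.
Output = -14 − 0.8 = -14.8 dB.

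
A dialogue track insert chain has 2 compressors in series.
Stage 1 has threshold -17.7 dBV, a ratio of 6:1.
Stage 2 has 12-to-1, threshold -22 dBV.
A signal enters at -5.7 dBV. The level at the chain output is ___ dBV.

Stage 1: overshoot 12 dB → 12/6 = 2 dB → -15.7 dBV.
Stage 2: 6.3 dB above -22 dBV, reduced 12:1 to 0.525 dB above → -21.475 dBV.

-21.475 dBV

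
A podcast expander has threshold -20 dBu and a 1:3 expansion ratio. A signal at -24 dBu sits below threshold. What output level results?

Below threshold, a 1:3 expander applies gain = (3−1)×(T − x) of attenuation.
(3−1) × 4 = 8 dB, so output = -24 − 8 = -32 dBu.

-32 dBu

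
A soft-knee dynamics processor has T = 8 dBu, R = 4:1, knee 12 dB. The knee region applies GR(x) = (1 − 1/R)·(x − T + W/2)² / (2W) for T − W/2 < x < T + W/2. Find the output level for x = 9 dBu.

x − T + W/2 = 9 − 8 + 6 = 7.
GR = (1 − 1/4) × 7² / 24 = 0.75 × 49 / 24 = 1.53125 dB.
Output = 9 − 1.53125 = 7.46875 dBu.

7.46875 dBu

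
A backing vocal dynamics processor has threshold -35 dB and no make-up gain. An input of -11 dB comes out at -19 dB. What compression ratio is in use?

Input overshoot = -11 − (-35) = 24 dB; output overshoot = -19 − (-35) = 16 dB.
Ratio = 24 / 16 = 1.5.

1.5:1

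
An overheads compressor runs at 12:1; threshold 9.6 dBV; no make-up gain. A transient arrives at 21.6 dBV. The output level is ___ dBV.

10.6 dBV

21.6 dBV sits 12 dB over threshold.
12:1 compression reduces that to 12/12 = 1 dB over.
So the level is 9.6 + 1 = 10.6 dBV.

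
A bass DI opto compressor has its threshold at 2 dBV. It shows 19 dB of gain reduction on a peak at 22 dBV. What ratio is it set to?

Input overshoot = 22 − 2 = 20 dB.
Output overshoot = 20 − 19 = 1 dB.
Ratio = input overshoot / output overshoot = 20 / 1 = 20.

20:1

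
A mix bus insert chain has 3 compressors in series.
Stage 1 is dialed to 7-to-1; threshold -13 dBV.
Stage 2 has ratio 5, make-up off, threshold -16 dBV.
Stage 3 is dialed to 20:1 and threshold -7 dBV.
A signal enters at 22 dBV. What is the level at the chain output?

-14.4 dBV

Stage 1: 22 dBV is 35 dB over -13 dBV; at 7:1 that becomes 5 dB over, giving -8 dBV.
Stage 2: overshoot 8 dB → 8/5 = 1.6 dB → -14.4 dBV.
Stage 3: -14.4 dBV ≤ -7 dBV, so stage 3 doesn't engage; output -14.4 dBV.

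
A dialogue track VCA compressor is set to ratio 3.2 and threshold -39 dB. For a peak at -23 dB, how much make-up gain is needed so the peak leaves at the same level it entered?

11 dB

Without make-up, output = threshold + overshoot/3.2 = -39 + 5 = -34 dB.
Gap to target: 11 dB.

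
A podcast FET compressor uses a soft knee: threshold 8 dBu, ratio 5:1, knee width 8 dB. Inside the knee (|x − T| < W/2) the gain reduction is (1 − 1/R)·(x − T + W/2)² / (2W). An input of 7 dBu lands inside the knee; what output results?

x − T + W/2 = 7 − 8 + 4 = 3.
GR = (1 − 1/5) × 3² / 16 = 0.8 × 9 / 16 = 0.45 dB.
Output = 7 − 0.45 = 6.55 dBu.

6.55 dBu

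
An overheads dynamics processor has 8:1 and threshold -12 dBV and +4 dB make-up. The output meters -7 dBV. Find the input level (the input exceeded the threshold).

Stripping the +4 dB make-up gives -11 dBV at the gain stage.
Post-compression overshoot = -11 − (-12) = 1 dB.
Before 8:1 compression the overshoot was 1 × 8 = 8 dB, so input = -12 + 8 = -4 dBV.

-4 dBV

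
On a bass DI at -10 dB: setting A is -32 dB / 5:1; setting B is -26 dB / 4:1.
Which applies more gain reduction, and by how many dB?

A: 22 dB over, compressed to 4.4 dB over, so 17.6 dB of GR.
B: 16 dB over, compressed to 4 dB over, so 12 dB of GR.
A applies 5.6 dB more gain reduction.

A, by 5.6 dB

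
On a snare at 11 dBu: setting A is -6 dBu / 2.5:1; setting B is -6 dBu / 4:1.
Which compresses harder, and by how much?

B, by 2.55 dB

A: GR = 17 − 17/2.5 = 10.2 dB.
B: GR = 17 − 17/4 = 12.75 dB.
Difference: 2.55 dB in favour of B.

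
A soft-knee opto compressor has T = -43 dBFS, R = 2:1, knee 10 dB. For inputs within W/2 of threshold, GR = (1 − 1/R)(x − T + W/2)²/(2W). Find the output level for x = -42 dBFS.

x − T + W/2 = -42 − (-43) + 5 = 6.
GR = (1 − 1/2) × 6² / 20 = 0.5 × 36 / 20 = 0.9 dB.
Output = -42 − 0.9 = -42.9 dBFS.

-42.9 dBFS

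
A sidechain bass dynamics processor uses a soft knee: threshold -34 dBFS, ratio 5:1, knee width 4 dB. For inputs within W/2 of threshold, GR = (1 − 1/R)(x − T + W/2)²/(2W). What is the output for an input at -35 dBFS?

-35.1 dBFS

x − T + W/2 = -35 − (-34) + 2 = 1.
GR = (1 − 1/5) × 1² / 8 = 0.8 × 1 / 8 = 0.1 dB.
Output = -35 − 0.1 = -35.1 dBFS.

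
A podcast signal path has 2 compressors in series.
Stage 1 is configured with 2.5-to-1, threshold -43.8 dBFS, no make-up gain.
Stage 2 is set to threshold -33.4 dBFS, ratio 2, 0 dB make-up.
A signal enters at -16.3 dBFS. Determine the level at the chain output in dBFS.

-33.1 dBFS

Stage 1: -16.3 dBFS is 27.5 dB over -43.8 dBFS; at 2.5:1 that becomes 11 dB over, giving -32.8 dBFS.
Stage 2: overshoot 0.6 dB → 0.6/2 = 0.3 dB → -33.1 dBFS.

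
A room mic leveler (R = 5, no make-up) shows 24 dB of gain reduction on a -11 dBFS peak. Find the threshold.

Input is 30 dB above T (since output overshoot × R = input overshoot: (-35 − T)·5 = -11 − T gives T = -41 dBFS).
Check: -41 + (-11 − (-41))/5 = -41 + 6 = -35 dBFS. ✓

-41 dBFS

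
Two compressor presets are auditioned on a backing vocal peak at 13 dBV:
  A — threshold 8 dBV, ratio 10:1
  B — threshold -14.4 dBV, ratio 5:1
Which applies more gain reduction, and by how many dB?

B, by 17.42 dB

A: 5 dB over, compressed to 0.5 dB over, so 4.5 dB of GR.
B: 27.4 dB over, compressed to 5.48 dB over, so 21.92 dB of GR.
Difference: 17.42 dB in favour of B.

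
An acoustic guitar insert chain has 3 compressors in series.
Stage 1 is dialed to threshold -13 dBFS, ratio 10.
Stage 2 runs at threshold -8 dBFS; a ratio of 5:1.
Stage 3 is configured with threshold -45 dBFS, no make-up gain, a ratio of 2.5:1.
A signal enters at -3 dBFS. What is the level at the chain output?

Stage 1: overshoot 10 dB → 10/10 = 1 dB → -12 dBFS.
Stage 2: below threshold (-12 ≤ -8); passes unchanged; output -12 dBFS.
Stage 3: 33 dB above -45 dBFS, reduced 2.5:1 to 13.2 dB above → -31.8 dBFS.

-31.8 dBFS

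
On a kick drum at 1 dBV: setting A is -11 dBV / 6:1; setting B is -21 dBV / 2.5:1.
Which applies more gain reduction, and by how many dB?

B, by 3.2 dB

A: 12 dB over, compressed to 2 dB over, so 10 dB of GR.
B: 22 dB over, compressed to 8.8 dB over, so 13.2 dB of GR.
B reduces 3.2 dB more.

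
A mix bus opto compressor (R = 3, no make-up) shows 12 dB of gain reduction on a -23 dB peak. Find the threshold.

-41 dB

Gain reduction = -23 − (-35) = 12 dB; output overshoot = GR / (R − 1) = 12 / 2 = 6 dB.
Threshold = output − output overshoot = -35 − 6 = -41 dB.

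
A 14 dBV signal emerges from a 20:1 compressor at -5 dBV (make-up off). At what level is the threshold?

Gain reduction = 14 − (-5) = 19 dB; output overshoot = GR / (R − 1) = 19 / 19 = 1 dB.
Threshold = output − output overshoot = -5 − 1 = -6 dBV.

-6 dBV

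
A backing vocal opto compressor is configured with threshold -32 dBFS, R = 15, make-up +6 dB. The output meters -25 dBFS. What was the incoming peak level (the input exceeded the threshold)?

-17 dBFS

Stripping the +6 dB make-up gives -31 dBFS at the gain stage.
Post-compression overshoot = -31 − (-32) = 1 dB.
Undo the ratio: input overshoot = 1 × 15 = 15 dB, giving input = -17 dBFS.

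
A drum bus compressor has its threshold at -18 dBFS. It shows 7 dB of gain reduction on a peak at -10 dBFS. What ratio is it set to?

Input overshoot = -10 − (-18) = 8 dB.
Output overshoot = 8 − 7 = 1 dB.
Ratio = input overshoot / output overshoot = 8 / 1 = 8.

8:1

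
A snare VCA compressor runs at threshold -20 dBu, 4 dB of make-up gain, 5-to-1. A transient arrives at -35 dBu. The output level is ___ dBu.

-31 dBu

-35 dBu is 15 dB below the -20 dBu threshold, so no gain reduction is applied.
Make-up gain adds 4 dB: -35 + 4 = -31 dBu.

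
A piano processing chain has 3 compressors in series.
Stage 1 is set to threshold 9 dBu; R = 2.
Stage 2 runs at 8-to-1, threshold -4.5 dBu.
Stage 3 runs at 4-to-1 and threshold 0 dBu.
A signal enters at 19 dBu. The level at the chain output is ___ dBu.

-2.1875 dBu

Stage 1: 19 dBu is 10 dB over 9 dBu; at 2:1 that becomes 5 dB over, giving 14 dBu.
Stage 2: overshoot 18.5 dB → 18.5/8 = 2.3125 dB → -2.1875 dBu.
Stage 3: -2.1875 dBu is at or below the 0 dBu threshold — no compression; output -2.1875 dBu.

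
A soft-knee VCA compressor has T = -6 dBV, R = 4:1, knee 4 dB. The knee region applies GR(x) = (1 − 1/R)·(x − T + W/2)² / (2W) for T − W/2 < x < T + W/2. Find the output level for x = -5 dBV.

x − T + W/2 = -5 − (-6) + 2 = 3.
GR = (1 − 1/4) × 3² / 8 = 0.75 × 9 / 8 = 0.84375 dB.
Output = -5 − 0.84375 = -5.84375 dBV.

-5.84375 dBV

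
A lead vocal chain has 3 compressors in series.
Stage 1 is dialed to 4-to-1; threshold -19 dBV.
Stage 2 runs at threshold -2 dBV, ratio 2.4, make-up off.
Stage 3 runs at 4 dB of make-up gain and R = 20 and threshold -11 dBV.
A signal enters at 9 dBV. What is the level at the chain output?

Stage 1: overshoot 28 dB → 28/4 = 7 dB → -12 dBV.
Stage 2: below threshold (-12 ≤ -2); passes unchanged; output -12 dBV.
Stage 3: -12 dBV ≤ -11 dBV, so stage 3 doesn't engage; make-up brings it to -8 dBV.

-8 dBV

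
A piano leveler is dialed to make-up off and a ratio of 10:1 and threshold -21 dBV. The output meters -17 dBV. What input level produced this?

Post-compression overshoot = -17 − (-21) = 4 dB.
Before 10:1 compression the overshoot was 4 × 10 = 40 dB, so input = -21 + 40 = 19 dBV.

19 dBV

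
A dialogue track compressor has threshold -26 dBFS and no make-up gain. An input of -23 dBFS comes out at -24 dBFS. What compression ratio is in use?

1.5:1

Input overshoot = -23 − (-26) = 3 dB; output overshoot = -24 − (-26) = 2 dB.
Ratio = 3 / 2 = 1.5.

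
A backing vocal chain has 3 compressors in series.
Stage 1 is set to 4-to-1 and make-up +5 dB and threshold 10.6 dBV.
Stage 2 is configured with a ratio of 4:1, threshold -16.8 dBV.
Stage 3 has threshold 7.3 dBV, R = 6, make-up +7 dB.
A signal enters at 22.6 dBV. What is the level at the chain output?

-0.95 dBV

Stage 1: 22.6 dBV is 12 dB over 10.6 dBV; at 4:1 that becomes 3 dB over, giving 13.6 dBV; +5 dB make-up → 18.6 dBV.
Stage 2: 35.4 dB above -16.8 dBV, reduced 4:1 to 8.85 dB above → -7.95 dBV.
Stage 3: -7.95 dBV ≤ 7.3 dBV, so stage 3 doesn't engage; make-up brings it to -0.95 dBV.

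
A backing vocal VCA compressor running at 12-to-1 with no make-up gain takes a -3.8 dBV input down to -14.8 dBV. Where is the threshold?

-15.8 dBV

Let T be the threshold. Output overshoot = (input overshoot)/R, so -14.8 − T = (-3.8 − T)/12.
12·(-14.8 − T) = -3.8 − T → 11·T = -177.6 − (-3.8) = -173.8.
T = -173.8/11 = -15.8 dBV.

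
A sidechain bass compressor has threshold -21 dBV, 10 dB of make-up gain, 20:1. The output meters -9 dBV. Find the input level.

Before make-up, the level was -9 − 10 = -19 dBV.
Post-compression overshoot = -19 − (-21) = 2 dB.
Before 20:1 compression the overshoot was 2 × 20 = 40 dB, so input = -21 + 40 = 19 dBV.

19 dBV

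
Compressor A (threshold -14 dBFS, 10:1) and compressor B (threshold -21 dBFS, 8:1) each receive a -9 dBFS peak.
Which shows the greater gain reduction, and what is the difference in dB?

A: GR = 5 − 5/10 = 4.5 dB.
B: GR = 12 − 12/8 = 10.5 dB.
B reduces 6 dB more.

B, by 6 dB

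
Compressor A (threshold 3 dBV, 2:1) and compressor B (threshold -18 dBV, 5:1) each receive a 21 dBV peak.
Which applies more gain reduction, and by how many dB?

A: GR = 18 − 18/2 = 9 dB.
B: GR = 39 − 39/5 = 31.2 dB.
Difference: 22.2 dB in favour of B.

B, by 22.2 dB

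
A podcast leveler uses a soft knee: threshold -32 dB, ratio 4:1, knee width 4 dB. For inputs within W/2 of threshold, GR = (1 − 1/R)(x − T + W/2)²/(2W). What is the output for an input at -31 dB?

x − T + W/2 = -31 − (-32) + 2 = 3.
GR = (1 − 1/4) × 3² / 8 = 0.75 × 9 / 8 = 0.84375 dB.
Output = -31 − 0.84375 = -31.84375 dB.

-31.84375 dB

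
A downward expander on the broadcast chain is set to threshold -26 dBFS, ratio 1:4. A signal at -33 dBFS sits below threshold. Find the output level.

-54 dBFS

The input is 7 dB below the -26 dBFS threshold.
A 1:4 expander multiplies undershoot by 4: 7 × 4 = 28 dB below threshold.
Output = -26 − 28 = -54 dBFS.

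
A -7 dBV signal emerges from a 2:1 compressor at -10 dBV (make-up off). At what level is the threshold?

-13 dBV

Gain reduction = -7 − (-10) = 3 dB; output overshoot = GR / (R − 1) = 3 / 1 = 3 dB.
Threshold = output − output overshoot = -10 − 3 = -13 dBV.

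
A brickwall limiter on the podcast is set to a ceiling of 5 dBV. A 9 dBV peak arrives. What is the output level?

5 dBV

At ∞:1, everything above 5 dBV is held at the ceiling.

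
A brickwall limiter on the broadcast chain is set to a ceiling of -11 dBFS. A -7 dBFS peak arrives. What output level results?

-11 dBFS

A brickwall limiter is an ∞:1 compressor: any input above the ceiling is clamped to -11 dBFS.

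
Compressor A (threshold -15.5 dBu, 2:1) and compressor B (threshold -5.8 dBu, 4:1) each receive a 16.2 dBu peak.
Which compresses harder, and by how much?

B, by 0.65 dB

A: overshoot 31.7 dB → output overshoot 15.85 dB → GR 15.85 dB.
B: overshoot 22 dB → output overshoot 5.5 dB → GR 16.5 dB.
B applies 0.65 dB more gain reduction.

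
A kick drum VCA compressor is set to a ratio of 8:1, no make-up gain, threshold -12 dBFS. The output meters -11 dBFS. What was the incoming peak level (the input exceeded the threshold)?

-4 dBFS

Post-compression overshoot = -11 − (-12) = 1 dB.
Before 8:1 compression the overshoot was 1 × 8 = 8 dB, so input = -12 + 8 = -4 dBFS.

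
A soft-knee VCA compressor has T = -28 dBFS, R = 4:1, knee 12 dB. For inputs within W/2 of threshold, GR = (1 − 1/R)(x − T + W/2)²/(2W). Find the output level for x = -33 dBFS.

-33.03125 dBFS

x − T + W/2 = -33 − (-28) + 6 = 1.
GR = (1 − 1/4) × 1² / 24 = 0.75 × 1 / 24 = 0.03125 dB.
Output = -33 − 0.03125 = -33.03125 dBFS.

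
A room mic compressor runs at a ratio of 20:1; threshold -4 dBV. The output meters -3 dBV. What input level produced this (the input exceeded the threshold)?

The compressed level sits -3 − (-4) = 1 dB over threshold.
Input overshoot = R × output overshoot = 20 dB → input = -4 + 20 = 16 dBV.

16 dBV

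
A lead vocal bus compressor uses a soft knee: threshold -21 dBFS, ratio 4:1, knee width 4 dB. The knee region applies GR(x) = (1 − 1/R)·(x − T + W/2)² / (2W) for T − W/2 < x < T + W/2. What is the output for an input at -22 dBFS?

x − T + W/2 = -22 − (-21) + 2 = 1.
GR = (1 − 1/4) × 1² / 8 = 0.75 × 1 / 8 = 0.09375 dB.
Output = -22 − 0.09375 = -22.09375 dBFS.

-22.09375 dBFS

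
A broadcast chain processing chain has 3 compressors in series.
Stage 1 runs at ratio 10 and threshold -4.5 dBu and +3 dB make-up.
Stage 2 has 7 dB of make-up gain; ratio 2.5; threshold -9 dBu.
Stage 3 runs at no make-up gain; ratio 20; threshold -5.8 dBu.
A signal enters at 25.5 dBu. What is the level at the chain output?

-5.4 dBu

Stage 1: 30 dB above -4.5 dBu, reduced 10:1 to 3 dB above → -1.5 dBu; +3 dB make-up → 1.5 dBu.
Stage 2: 1.5 dBu is 10.5 dB over -9 dBu; at 2.5:1 that becomes 4.2 dB over, giving -4.8 dBu; +7 dB make-up → 2.2 dBu.
Stage 3: 2.2 dBu is 8 dB over -5.8 dBu; at 20:1 that becomes 0.4 dB over, giving -5.4 dBu.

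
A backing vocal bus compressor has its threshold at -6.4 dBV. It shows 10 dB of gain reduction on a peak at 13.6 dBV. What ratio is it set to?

2:1

Input overshoot = 13.6 − (-6.4) = 20 dB.
Output overshoot = 20 − 10 = 10 dB.
Ratio = input overshoot / output overshoot = 20 / 10 = 2.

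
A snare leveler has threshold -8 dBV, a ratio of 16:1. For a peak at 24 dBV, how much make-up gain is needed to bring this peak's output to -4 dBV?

The peak compresses to -8 + 32/16 = -6 dBV.
To reach -4 dBV requires -4 − (-6) = 2 dB of make-up.

2 dB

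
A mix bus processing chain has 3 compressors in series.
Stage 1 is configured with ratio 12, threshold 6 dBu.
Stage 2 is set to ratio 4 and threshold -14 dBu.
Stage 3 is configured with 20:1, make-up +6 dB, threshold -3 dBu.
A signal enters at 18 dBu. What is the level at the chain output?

Stage 1: 12 dB above 6 dBu, reduced 12:1 to 1 dB above → 7 dBu.
Stage 2: 7 dBu is 21 dB over -14 dBu; at 4:1 that becomes 5.25 dB over, giving -8.75 dBu.
Stage 3: -8.75 dBu is at or below the -3 dBu threshold — no compression; make-up brings it to -2.75 dBu.

-2.75 dBu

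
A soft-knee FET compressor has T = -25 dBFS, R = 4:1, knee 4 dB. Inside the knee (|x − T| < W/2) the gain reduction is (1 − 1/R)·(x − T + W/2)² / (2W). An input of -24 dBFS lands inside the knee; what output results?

-24.84375 dBFS

x − T + W/2 = -24 − (-25) + 2 = 3.
GR = (1 − 1/4) × 3² / 8 = 0.75 × 9 / 8 = 0.84375 dB.
Output = -24 − 0.84375 = -24.84375 dBFS.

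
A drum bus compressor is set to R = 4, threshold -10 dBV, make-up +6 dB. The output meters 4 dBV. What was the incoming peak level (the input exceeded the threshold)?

Stripping the +6 dB make-up gives -2 dBV at the gain stage.
That's 8 dB above the -10 dBV threshold.
Undo the ratio: input overshoot = 8 × 4 = 32 dB, giving input = 22 dBV.

22 dBV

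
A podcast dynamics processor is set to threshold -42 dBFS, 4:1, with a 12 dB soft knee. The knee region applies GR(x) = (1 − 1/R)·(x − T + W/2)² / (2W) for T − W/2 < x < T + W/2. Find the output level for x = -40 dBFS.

-42 dBFS

x − T + W/2 = -40 − (-42) + 6 = 8.
GR = (1 − 1/4) × 8² / 24 = 0.75 × 64 / 24 = 2 dB.
Output = -40 − 2 = -42 dBFS.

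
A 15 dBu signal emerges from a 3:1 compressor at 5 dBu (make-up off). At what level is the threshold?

0 dBu

Let T be the threshold. Output overshoot = (input overshoot)/R, so 5 − T = (15 − T)/3.
3·(5 − T) = 15 − T → 2·T = 15 − 15 = 0.
T = 0/2 = 0 dBu.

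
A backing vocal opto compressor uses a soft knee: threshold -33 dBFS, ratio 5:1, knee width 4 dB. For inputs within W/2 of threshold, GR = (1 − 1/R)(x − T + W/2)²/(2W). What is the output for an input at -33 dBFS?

x − T + W/2 = -33 − (-33) + 2 = 2.
GR = (1 − 1/5) × 2² / 8 = 0.8 × 4 / 8 = 0.4 dB.
Output = -33 − 0.4 = -33.4 dBFS.

-33.4 dBFS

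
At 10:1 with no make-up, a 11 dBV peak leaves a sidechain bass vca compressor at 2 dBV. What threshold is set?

1 dBV

Gain reduction = 11 − 2 = 9 dB; output overshoot = GR / (R − 1) = 9 / 9 = 1 dB.
Threshold = output − output overshoot = 2 − 1 = 1 dBV.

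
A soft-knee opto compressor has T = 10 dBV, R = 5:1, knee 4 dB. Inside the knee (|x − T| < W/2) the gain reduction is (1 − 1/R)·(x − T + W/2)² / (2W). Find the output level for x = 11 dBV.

x − T + W/2 = 11 − 10 + 2 = 3.
GR = (1 − 1/5) × 3² / 8 = 0.8 × 9 / 8 = 0.9 dB.
Output = 11 − 0.9 = 10.1 dBV.

10.1 dBV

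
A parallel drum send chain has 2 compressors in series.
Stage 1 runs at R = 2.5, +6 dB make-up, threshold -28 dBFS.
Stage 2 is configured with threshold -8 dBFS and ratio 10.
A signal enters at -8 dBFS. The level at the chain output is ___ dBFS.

Stage 1: 20 dB above -28 dBFS, reduced 2.5:1 to 8 dB above → -20 dBFS; +6 dB make-up → -14 dBFS.
Stage 2: below threshold (-14 ≤ -8); passes unchanged; output -14 dBFS.

-14 dBFS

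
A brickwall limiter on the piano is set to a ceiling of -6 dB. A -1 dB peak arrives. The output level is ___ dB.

At ∞:1, everything above -6 dB is held at the ceiling.

-6 dB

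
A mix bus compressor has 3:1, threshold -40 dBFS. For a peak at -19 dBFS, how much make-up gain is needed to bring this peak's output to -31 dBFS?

2 dB

Overshoot 21 dB → 21/3 = 7 dB after compression, so the compressed level is -40 + 7 = -33 dBFS.
Make-up = target − compressed = -31 − (-33) = 2 dB.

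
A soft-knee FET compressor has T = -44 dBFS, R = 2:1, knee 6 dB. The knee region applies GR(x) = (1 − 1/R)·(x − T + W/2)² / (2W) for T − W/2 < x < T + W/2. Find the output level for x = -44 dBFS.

x − T + W/2 = -44 − (-44) + 3 = 3.
GR = (1 − 1/2) × 3² / 12 = 0.5 × 9 / 12 = 0.375 dB.
Output = -44 − 0.375 = -44.375 dBFS.

-44.375 dBFS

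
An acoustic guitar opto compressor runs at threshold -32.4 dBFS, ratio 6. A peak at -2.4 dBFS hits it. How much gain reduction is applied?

Overshoot = -2.4 − (-32.4) = 30 dB.
After 6:1 compression the overshoot becomes 30/6 = 5 dB.
So the signal is attenuated by 30 − 5 = 25 dB.

25 dB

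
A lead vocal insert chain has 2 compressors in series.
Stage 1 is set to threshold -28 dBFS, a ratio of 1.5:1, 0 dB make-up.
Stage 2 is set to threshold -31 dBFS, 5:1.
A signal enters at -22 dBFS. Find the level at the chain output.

-29.6 dBFS

Stage 1: 6 dB above -28 dBFS, reduced 1.5:1 to 4 dB above → -24 dBFS.
Stage 2: overshoot 7 dB → 7/5 = 1.4 dB → -29.6 dBFS.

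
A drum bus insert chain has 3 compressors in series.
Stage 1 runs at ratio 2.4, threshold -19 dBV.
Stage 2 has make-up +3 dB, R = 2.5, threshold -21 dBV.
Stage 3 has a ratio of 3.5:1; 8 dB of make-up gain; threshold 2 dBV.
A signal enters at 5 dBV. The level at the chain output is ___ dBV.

Stage 1: 24 dB above -19 dBV, reduced 2.4:1 to 10 dB above → -9 dBV.
Stage 2: 12 dB above -21 dBV, reduced 2.5:1 to 4.8 dB above → -16.2 dBV; +3 dB make-up → -13.2 dBV.
Stage 3: -13.2 dBV is at or below the 2 dBV threshold — no compression; make-up brings it to -5.2 dBV.

-5.2 dBV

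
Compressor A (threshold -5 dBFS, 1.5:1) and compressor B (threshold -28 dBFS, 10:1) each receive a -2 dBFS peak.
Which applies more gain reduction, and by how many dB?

B, by 22.4 dB

A: overshoot 3 dB → output overshoot 2 dB → GR 1 dB.
B: overshoot 26 dB → output overshoot 2.6 dB → GR 23.4 dB.
Difference: 22.4 dB in favour of B.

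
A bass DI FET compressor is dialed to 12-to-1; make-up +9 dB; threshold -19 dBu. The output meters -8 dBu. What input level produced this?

5 dBu

Before make-up, the level was -8 − 9 = -17 dBu.
The compressed level sits -17 − (-19) = 2 dB over threshold.
Undo the ratio: input overshoot = 2 × 12 = 24 dB, giving input = 5 dBu.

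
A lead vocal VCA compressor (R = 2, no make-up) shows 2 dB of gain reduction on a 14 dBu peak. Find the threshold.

Input is 4 dB above T (since output overshoot × R = input overshoot: (12 − T)·2 = 14 − T gives T = 10 dBu).
Check: 10 + (14 − 10)/2 = 10 + 2 = 12 dBu. ✓

10 dBu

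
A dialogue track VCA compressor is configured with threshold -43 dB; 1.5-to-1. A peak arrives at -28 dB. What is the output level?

-33 dB

-28 dB sits 15 dB over threshold.
At 1.5:1 the overshoot is divided by 1.5, leaving 10 dB above threshold.
Output = -43 + 10 = -33 dB.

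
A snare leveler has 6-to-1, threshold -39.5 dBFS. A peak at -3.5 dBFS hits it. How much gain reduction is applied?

30 dB

Overshoot = -3.5 − (-39.5) = 36 dB.
A 6:1 ratio leaves 6 dB of that excess.
So the signal is attenuated by 36 − 6 = 30 dB.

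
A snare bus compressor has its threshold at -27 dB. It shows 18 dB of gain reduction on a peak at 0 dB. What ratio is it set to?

Input overshoot = 0 − (-27) = 27 dB.
Output overshoot = 27 − 18 = 9 dB.
Ratio = input overshoot / output overshoot = 27 / 9 = 3.

3:1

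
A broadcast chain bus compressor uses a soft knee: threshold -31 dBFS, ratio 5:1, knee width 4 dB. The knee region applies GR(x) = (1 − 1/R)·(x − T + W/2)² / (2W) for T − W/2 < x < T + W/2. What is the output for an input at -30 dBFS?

x − T + W/2 = -30 − (-31) + 2 = 3.
GR = (1 − 1/5) × 3² / 8 = 0.8 × 9 / 8 = 0.9 dB.
Output = -30 − 0.9 = -30.9 dBFS.

-30.9 dBFS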